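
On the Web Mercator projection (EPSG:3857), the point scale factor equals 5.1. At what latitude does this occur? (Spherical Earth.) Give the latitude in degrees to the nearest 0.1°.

78.7°

Mercator scale is k = sec φ = 1/cos φ.
1/cos φ = 5.1  ⇒  cos φ = 0.1961  ⇒  φ = arccos(0.1961) ≈ 78.7°.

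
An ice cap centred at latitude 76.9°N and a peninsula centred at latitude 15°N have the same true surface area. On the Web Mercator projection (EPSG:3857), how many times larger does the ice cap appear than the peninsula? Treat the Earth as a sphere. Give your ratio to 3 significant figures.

18.2

Mercator areal scale is sec²φ.
At 76.9°: sec²(76.9°) = 1/0.2267² = 19.47.
At 15°: sec²(15°) = 1/0.9659² = 1.072.
Ratio = 19.47/1.072 = cos²(15°)/cos²(76.9°) ≈ 18.2.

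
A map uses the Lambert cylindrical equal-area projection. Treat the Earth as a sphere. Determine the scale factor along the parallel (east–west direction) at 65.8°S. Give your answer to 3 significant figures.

The Lambert cylindrical equal-area projection is the cylindrical equal-area projection with its standard parallel at the equator (φ₀ = 0). A cylindrical equal-area projection with standard parallel φ₀ has meridian scale h = cos φ / cos φ₀ and parallel scale k = cos φ₀ / cos φ (so areas are preserved, h·k = 1).
k = cos 0° / cos 65.8° = 1.000/0.4099 = 2.439.

2.44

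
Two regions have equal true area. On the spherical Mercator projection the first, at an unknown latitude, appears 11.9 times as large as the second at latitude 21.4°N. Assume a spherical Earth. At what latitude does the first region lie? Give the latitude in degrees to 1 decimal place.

For equal true areas on Mercator, apparent areas scale as sec²φ, so the ratio is cos²φ₂ / cos²φ₁.
cos²φ₂ / cos²φ₁ = 11.9  ⇒  cos φ₁ = cos 21.4° / √11.9 = 0.9311/3.450 = 0.2699.
φ₁ = arccos(0.2699) ≈ 74.3°.

74.3°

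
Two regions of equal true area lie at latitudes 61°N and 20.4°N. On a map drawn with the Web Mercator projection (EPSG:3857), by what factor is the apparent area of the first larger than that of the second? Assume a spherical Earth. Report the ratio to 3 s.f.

Mercator areal scale is sec²φ.
At 61°: sec²(61°) = 1/0.4848² = 4.255.
At 20.4°: sec²(20.4°) = 1/0.9373² = 1.138.
Ratio = 4.255/1.138 = cos²(20.4°)/cos²(61°) ≈ 3.74.

3.74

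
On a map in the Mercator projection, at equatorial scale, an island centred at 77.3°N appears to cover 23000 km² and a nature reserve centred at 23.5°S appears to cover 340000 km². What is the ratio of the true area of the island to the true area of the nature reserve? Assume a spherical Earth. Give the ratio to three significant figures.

On Mercator the areal scale is sec²φ, so true area = apparent × cos²φ.
True area of island: 23000 × cos²(77.3°) = 23000 × 0.04833 = 1112 km².
True area of nature reserve: 340000 × cos²(23.5°) = 340000 × 0.8410 = 285900 km².
Ratio = 1112 / 285900 ≈ 0.00389.

0.00389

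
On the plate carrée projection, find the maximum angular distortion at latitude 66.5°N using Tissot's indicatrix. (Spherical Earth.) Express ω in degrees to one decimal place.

50.9°

In the plate carrée (x = Rλ, y = Rφ), meridians are true-scale (h = 1) and parallels are stretched by k = sec φ.
At 66.5°: h = 1.000, k = 2.508; principal scales a = 2.508, b = 1.000.
sin(ω/2) = (a − b)/(a + b) = 1.508/3.508 = 0.4298, so ω = 2 arcsin(0.4298) ≈ 50.9°.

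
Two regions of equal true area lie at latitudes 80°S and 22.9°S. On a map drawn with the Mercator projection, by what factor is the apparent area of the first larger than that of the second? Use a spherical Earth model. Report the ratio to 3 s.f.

28.1

Mercator is conformal with k = sec φ, so areal scale = k² = sec²φ.
At 80°: sec²(80°) = 1/0.1736² = 33.16.
At 22.9°: sec²(22.9°) = 1/0.9212² = 1.178.
Ratio = 33.16/1.178 = cos²(22.9°)/cos²(80°) ≈ 28.1.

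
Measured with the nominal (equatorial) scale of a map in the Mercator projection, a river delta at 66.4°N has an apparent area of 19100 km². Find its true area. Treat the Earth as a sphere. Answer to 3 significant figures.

3060 km²

For Mercator, h = k = sec φ (a conformal cylindrical projection has a single point scale, 1/cos φ).
Areal scale = k² = sec²φ = 1/cos²(66.4°) = 1/0.4003² = 6.239.
True area = apparent / (areal scale) = 19100 / 6.239 ≈ 3060 km².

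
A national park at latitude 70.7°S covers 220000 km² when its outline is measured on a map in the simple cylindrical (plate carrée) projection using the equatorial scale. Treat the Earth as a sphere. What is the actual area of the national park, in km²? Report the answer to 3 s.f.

In the plate carrée (x = Rλ, y = Rφ), meridians are true-scale (h = 1) and parallels are stretched by k = sec φ.
Areal scale = h·k = 1 × sec φ; at 70.7°, h = 1.000, k = 3.026, so h·k = 3.026.
True area = apparent / (areal scale) = 220000 / 3.026 ≈ 72700 km².

72700 km²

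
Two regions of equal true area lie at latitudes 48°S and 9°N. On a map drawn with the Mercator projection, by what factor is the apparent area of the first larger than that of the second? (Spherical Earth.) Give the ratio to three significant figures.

Mercator is conformal with k = sec φ, so areal scale = k² = sec²φ.
At 48°: sec²(48°) = 1/0.6691² = 2.233.
At 9°: sec²(9°) = 1/0.9877² = 1.025.
Ratio = 2.233/1.025 = cos²(9°)/cos²(48°) ≈ 2.18.

2.18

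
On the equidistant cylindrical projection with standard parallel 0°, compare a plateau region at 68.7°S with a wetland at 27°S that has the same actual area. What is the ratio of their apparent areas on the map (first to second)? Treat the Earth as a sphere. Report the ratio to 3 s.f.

2.45

Plate carrée maps x = Rλ, y = Rφ. The meridian scale is h = 1 and the parallel scale is k = 1/cos φ = sec φ.
Areal scale at 68.7°: h·k = 1.000 × 2.753 = 2.753.
Areal scale at 27°: h·k = 1.000 × 1.122 = 1.122.
Ratio = 2.753/1.122 ≈ 2.45.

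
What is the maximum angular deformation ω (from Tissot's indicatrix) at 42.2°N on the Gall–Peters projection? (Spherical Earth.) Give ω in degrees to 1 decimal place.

5.3°

The Gall–Peters projection is cylindrical equal-area with φ₀ = 45°. Cylindrical equal-area (φ₀ = 45°): h = cos φ / cos 45° along meridians, k = cos 45° / cos φ along parallels; h·k = 1.
At 42.2°: h = 1.048, k = 0.9545; principal scales a = 1.048, b = 0.9545.
sin(ω/2) = (a − b)/(a + b) = 0.09314/2.002 = 0.04652, so ω = 2 arcsin(0.04652) ≈ 5.3°.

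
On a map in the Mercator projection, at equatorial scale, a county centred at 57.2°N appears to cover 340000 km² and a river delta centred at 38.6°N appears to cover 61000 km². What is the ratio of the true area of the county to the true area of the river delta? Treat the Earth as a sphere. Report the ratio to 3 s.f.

On Mercator the areal scale is sec²φ, so true area = apparent × cos²φ.
True area of county: 340000 × cos²(57.2°) = 340000 × 0.2934 = 99770 km².
True area of river delta: 61000 × cos²(38.6°) = 61000 × 0.6108 = 37260 km².
Ratio = 99770 / 37260 ≈ 2.68.

2.68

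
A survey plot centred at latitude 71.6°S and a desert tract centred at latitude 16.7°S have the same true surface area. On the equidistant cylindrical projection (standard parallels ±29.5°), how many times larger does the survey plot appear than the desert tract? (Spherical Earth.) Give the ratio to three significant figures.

3.03

In the equirectangular projection with standard parallel φ₀ = 29.5° (x = Rλ cos φ₀, y = Rφ), meridians are true-scale (h = 1) and the parallel scale is k = cos φ₀ / cos φ.
Areal scale at 71.6°: h·k = 1.000 × 2.757 = 2.757.
Areal scale at 16.7°: h·k = 1.000 × 0.9087 = 0.9087.
Ratio = 2.757/0.9087 ≈ 3.03.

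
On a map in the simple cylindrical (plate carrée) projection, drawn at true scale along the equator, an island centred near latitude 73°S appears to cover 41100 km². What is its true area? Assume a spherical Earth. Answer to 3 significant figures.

In the plate carrée (x = Rλ, y = Rφ), meridians are true-scale (h = 1) and parallels are stretched by k = sec φ.
Areal scale = h·k = 1 × sec φ; at 73°, h = 1.000, k = 3.420, so h·k = 3.420.
True area = apparent / (areal scale) = 41100 / 3.420 ≈ 12000 km².

12000 km²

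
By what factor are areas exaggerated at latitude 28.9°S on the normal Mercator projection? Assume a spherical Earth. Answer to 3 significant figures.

1.30

The Mercator projection is conformal; its linear scale factor is the same in every direction and equals sec φ = 1/cos φ.
Areal scale = k² = sec²φ = 1/cos²(28.9°) = 1/0.8755² = 1.305.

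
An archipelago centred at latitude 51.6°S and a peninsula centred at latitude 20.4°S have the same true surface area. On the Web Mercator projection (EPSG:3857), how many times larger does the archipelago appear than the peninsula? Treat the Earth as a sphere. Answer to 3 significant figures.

2.28

Mercator areal scale is sec²φ.
At 51.6°: sec²(51.6°) = 1/0.6211² = 2.592.
At 20.4°: sec²(20.4°) = 1/0.9373² = 1.138.
Ratio = 2.592/1.138 = cos²(20.4°)/cos²(51.6°) ≈ 2.28.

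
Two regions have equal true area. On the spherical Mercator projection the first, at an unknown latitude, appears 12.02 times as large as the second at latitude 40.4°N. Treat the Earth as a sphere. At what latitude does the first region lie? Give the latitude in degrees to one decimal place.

Mercator areal scale is sec²φ, so apparent-area ratio = sec²φ₁ / sec²φ₂ = cos²φ₂ / cos²φ₁.
cos²φ₂ / cos²φ₁ = 12.02  ⇒  cos φ₁ = cos 40.4° / √12.02 = 0.7615/3.467 = 0.2197.
φ₁ = arccos(0.2197) ≈ 77.3°.

77.3°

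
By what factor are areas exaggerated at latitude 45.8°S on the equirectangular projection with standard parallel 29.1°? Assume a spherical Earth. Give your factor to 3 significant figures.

1.25

The equidistant cylindrical projection with φ₀ = 29.1° has h = 1 (meridians true) and k = cos φ₀ / cos φ along parallels.
Areal scale = h·k = 1 × cos φ₀ / cos φ; at 45.8°, h = 1.000, k = 1.253, so h·k = 1.253.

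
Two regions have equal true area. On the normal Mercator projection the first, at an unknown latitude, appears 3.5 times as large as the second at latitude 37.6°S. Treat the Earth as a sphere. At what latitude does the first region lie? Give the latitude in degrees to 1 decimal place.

For equal true areas on Mercator, apparent areas scale as sec²φ, so the ratio is cos²φ₂ / cos²φ₁.
cos²φ₂ / cos²φ₁ = 3.5  ⇒  cos φ₁ = cos 37.6° / √3.5 = 0.7923/1.871 = 0.4235.
φ₁ = arccos(0.4235) ≈ 64.9°.

64.9°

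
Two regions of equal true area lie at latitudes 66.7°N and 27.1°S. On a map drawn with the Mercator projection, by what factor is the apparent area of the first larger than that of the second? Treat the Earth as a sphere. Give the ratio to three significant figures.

On Mercator, area is exaggerated by sec²φ = 1/cos²φ.
At 66.7°: sec²(66.7°) = 1/0.3955² = 6.392.
At 27.1°: sec²(27.1°) = 1/0.8902² = 1.262.
Ratio = 6.392/1.262 = cos²(27.1°)/cos²(66.7°) ≈ 5.07.

5.07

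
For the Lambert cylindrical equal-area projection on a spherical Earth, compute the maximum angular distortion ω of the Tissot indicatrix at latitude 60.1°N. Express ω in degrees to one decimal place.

The Lambert cylindrical equal-area projection is the cylindrical equal-area projection with its standard parallel at the equator (φ₀ = 0). A cylindrical equal-area projection with standard parallel φ₀ has meridian scale h = cos φ / cos φ₀ and parallel scale k = cos φ₀ / cos φ (so areas are preserved, h·k = 1).
At 60.1°: h = 0.4985, k = 2.006; principal scales a = 2.006, b = 0.4985.
sin(ω/2) = (a − b)/(a + b) = 1.508/2.505 = 0.6019, so ω = 2 arcsin(0.6019) ≈ 74.0°.

74.0°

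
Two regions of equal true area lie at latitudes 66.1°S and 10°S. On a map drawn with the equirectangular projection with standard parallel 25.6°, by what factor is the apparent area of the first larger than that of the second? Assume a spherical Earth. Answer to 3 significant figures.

In the equirectangular projection with standard parallel φ₀ = 25.6° (x = Rλ cos φ₀, y = Rφ), meridians are true-scale (h = 1) and the parallel scale is k = cos φ₀ / cos φ.
Areal scale at 66.1°: h·k = 1.000 × 2.226 = 2.226.
Areal scale at 10°: h·k = 1.000 × 0.9157 = 0.9157.
Ratio = 2.226/0.9157 ≈ 2.43.

2.43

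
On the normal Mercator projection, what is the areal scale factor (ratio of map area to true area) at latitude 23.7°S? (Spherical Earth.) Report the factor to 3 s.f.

For Mercator, h = k = sec φ (a conformal cylindrical projection has a single point scale, 1/cos φ).
Areal scale = k² = sec²φ = 1/cos²(23.7°) = 1/0.9157² = 1.193.

1.19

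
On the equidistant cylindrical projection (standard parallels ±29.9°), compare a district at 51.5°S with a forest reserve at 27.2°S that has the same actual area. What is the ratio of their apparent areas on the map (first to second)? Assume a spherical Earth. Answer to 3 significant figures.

1.43

With standard parallel φ₀ = 29.9°, the equirectangular projection gives x = Rλ cos φ₀, y = Rφ, so h = 1 and k = cos 29.9° / cos φ.
Areal scale at 51.5°: h·k = 1.000 × 1.393 = 1.393.
Areal scale at 27.2°: h·k = 1.000 × 0.9747 = 0.9747.
Ratio = 1.393/0.9747 ≈ 1.43.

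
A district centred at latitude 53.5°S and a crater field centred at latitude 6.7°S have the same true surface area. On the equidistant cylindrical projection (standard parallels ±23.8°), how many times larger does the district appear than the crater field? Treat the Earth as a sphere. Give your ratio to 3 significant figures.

In the equirectangular projection with standard parallel φ₀ = 23.8° (x = Rλ cos φ₀, y = Rφ), meridians are true-scale (h = 1) and the parallel scale is k = cos φ₀ / cos φ.
Areal scale at 53.5°: h·k = 1.000 × 1.538 = 1.538.
Areal scale at 6.7°: h·k = 1.000 × 0.9213 = 0.9213.
Ratio = 1.538/0.9213 ≈ 1.67.

1.67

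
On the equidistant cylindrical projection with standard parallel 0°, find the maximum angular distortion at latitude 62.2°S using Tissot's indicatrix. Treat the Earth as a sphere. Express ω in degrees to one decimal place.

42.7°

For the equirectangular projection with φ₀ = 0 (plate carrée), h = 1 along meridians and k = sec φ along parallels.
At 62.2°: h = 1.000, k = 2.144; principal scales a = 2.144, b = 1.000.
sin(ω/2) = (a − b)/(a + b) = 1.144/3.144 = 0.3639, so ω = 2 arcsin(0.3639) ≈ 42.7°.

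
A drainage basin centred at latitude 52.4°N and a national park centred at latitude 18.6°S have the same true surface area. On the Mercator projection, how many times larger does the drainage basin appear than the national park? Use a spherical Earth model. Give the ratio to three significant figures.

Mercator is conformal with k = sec φ, so areal scale = k² = sec²φ.
At 52.4°: sec²(52.4°) = 1/0.6101² = 2.686.
At 18.6°: sec²(18.6°) = 1/0.9478² = 1.113.
Ratio = 2.686/1.113 = cos²(18.6°)/cos²(52.4°) ≈ 2.41.

2.41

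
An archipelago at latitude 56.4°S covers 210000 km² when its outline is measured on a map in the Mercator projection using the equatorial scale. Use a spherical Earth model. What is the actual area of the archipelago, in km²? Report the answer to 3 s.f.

The Mercator projection is conformal; its linear scale factor is the same in every direction and equals sec φ = 1/cos φ.
Areal scale = k² = sec²φ = 1/cos²(56.4°) = 1/0.5534² = 3.265.
True area = apparent / (areal scale) = 210000 / 3.265 ≈ 64300 km².

64300 km²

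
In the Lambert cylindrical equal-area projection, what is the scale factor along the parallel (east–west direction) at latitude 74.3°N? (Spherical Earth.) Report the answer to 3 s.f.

The Lambert cylindrical equal-area projection is the cylindrical equal-area projection with its standard parallel at the equator (φ₀ = 0). For cylindrical equal-area with standard parallel φ₀, h = cos φ / cos φ₀ and k = cos φ₀ / cos φ, so h·k = 1.
k = cos 0° / cos 74.3° = 1.000/0.2706 = 3.695.

3.70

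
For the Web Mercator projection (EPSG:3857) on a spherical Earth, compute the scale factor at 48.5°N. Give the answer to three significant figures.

1.51

For Mercator, h = k = sec φ (a conformal cylindrical projection has a single point scale, 1/cos φ).
k = 1/cos 48.5° = 1/0.6626 = 1.509.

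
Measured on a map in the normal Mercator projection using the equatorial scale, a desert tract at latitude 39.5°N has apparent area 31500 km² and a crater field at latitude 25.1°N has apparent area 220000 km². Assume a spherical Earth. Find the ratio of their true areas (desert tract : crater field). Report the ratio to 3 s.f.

On Mercator the areal scale is sec²φ, so true area = apparent × cos²φ.
True area of desert tract: 31500 × cos²(39.5°) = 31500 × 0.5954 = 18760 km².
True area of crater field: 220000 × cos²(25.1°) = 220000 × 0.8201 = 180400 km².
Ratio = 18760 / 180400 ≈ 0.104.

0.104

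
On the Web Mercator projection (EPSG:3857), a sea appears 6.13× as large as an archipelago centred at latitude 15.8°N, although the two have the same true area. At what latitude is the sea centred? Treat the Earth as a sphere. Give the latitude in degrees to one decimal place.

67.1°

For equal true areas on Mercator, apparent areas scale as sec²φ, so the ratio is cos²φ₂ / cos²φ₁.
cos²φ₂ / cos²φ₁ = 6.13  ⇒  cos φ₁ = cos 15.8° / √6.13 = 0.9622/2.476 = 0.3886.
φ₁ = arccos(0.3886) ≈ 67.1°.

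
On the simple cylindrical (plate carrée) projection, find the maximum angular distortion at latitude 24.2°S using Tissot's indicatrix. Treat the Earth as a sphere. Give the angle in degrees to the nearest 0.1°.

5.3°

Plate carrée maps x = Rλ, y = Rφ. The meridian scale is h = 1 and the parallel scale is k = 1/cos φ = sec φ.
At 24.2°: h = 1.000, k = 1.096; principal scales a = 1.096, b = 1.000.
sin(ω/2) = (a − b)/(a + b) = 0.09635/2.096 = 0.04596, so ω = 2 arcsin(0.04596) ≈ 5.3°.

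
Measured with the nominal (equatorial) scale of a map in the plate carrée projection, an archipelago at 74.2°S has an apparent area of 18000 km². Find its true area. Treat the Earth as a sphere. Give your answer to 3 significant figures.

4900 km²

Plate carrée maps x = Rλ, y = Rφ. The meridian scale is h = 1 and the parallel scale is k = 1/cos φ = sec φ.
Areal scale = h·k = 1 × sec φ; at 74.2°, h = 1.000, k = 3.673, so h·k = 3.673.
True area = apparent / (areal scale) = 18000 / 3.673 ≈ 4900 km².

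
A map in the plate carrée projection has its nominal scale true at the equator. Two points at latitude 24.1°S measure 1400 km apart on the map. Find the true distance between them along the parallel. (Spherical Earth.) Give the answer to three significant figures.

1280 km

For the equirectangular projection with φ₀ = 0 (plate carrée), h = 1 along meridians and k = sec φ along parallels.
Along the parallel at 24.1°, map distances are exaggerated by k = sec 24.1° = 1.095.
True distance = 1400 / 1.095 = 1400 × cos 24.1° ≈ 1280 km.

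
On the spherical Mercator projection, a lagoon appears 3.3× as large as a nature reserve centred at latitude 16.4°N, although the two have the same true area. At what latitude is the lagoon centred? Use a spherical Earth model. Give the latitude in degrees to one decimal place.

58.1°

Mercator areal scale is sec²φ, so apparent-area ratio = sec²φ₁ / sec²φ₂ = cos²φ₂ / cos²φ₁.
cos²φ₂ / cos²φ₁ = 3.3  ⇒  cos φ₁ = cos 16.4° / √3.3 = 0.9593/1.817 = 0.5281.
φ₁ = arccos(0.5281) ≈ 58.1°.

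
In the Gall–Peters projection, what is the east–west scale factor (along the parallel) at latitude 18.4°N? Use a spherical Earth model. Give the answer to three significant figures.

Gall–Peters is a cylindrical equal-area projection with standard parallels at ±45°. Cylindrical equal-area (φ₀ = 45°): h = cos φ / cos 45° along meridians, k = cos 45° / cos φ along parallels; h·k = 1.
k = cos 45° / cos 18.4° = 0.7071/0.9489 = 0.7452.

0.745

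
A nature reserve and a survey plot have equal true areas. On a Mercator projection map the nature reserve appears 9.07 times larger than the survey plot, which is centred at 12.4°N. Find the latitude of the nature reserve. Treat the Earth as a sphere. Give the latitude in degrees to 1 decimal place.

Mercator areal scale is sec²φ, so apparent-area ratio = sec²φ₁ / sec²φ₂ = cos²φ₂ / cos²φ₁.
cos²φ₂ / cos²φ₁ = 9.07  ⇒  cos φ₁ = cos 12.4° / √9.07 = 0.9767/3.012 = 0.3243.
φ₁ = arccos(0.3243) ≈ 71.1°.

71.1°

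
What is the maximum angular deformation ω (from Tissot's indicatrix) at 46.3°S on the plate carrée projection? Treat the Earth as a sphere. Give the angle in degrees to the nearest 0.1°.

21.1°

In the plate carrée (x = Rλ, y = Rφ), meridians are true-scale (h = 1) and parallels are stretched by k = sec φ.
At 46.3°: h = 1.000, k = 1.447; principal scales a = 1.447, b = 1.000.
sin(ω/2) = (a − b)/(a + b) = 0.4474/2.447 = 0.1828, so ω = 2 arcsin(0.1828) ≈ 21.1°.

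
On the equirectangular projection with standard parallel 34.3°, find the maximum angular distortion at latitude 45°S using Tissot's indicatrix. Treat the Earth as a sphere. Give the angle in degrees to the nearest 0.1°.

With standard parallel φ₀ = 34.3°, the equirectangular projection gives x = Rλ cos φ₀, y = Rφ, so h = 1 and k = cos 34.3° / cos φ.
At 45°: h = 1.000, k = 1.168; principal scales a = 1.168, b = 1.000.
sin(ω/2) = (a − b)/(a + b) = 0.1683/2.168 = 0.07761, so ω = 2 arcsin(0.07761) ≈ 8.9°.

8.9°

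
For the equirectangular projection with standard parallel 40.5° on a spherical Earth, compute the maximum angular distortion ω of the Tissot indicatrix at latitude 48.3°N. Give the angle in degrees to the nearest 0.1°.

In the equirectangular projection with standard parallel φ₀ = 40.5° (x = Rλ cos φ₀, y = Rφ), meridians are true-scale (h = 1) and the parallel scale is k = cos φ₀ / cos φ.
At 48.3°: h = 1.000, k = 1.143; principal scales a = 1.143, b = 1.000.
sin(ω/2) = (a − b)/(a + b) = 0.1431/2.143 = 0.06676, so ω = 2 arcsin(0.06676) ≈ 7.7°.

7.7°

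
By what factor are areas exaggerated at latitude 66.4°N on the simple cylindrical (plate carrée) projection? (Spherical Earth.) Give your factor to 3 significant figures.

In the plate carrée (x = Rλ, y = Rφ), meridians are true-scale (h = 1) and parallels are stretched by k = sec φ.
Areal scale = h·k = 1 × sec φ; at 66.4°, h = 1.000, k = 2.498, so h·k = 2.498.

2.50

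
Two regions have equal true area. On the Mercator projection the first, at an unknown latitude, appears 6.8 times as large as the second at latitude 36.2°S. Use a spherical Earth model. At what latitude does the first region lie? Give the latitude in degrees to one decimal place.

72.0°

On Mercator, (apparent₁)/(apparent₂) = sec²φ₁ / sec²φ₂ when true areas are equal.
cos²φ₂ / cos²φ₁ = 6.8  ⇒  cos φ₁ = cos 36.2° / √6.8 = 0.8070/2.608 = 0.3095.
φ₁ = arccos(0.3095) ≈ 72.0°.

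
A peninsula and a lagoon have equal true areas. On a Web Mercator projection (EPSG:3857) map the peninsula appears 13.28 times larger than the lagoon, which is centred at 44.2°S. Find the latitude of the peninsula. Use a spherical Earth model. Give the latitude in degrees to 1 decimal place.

78.7°

For equal true areas on Mercator, apparent areas scale as sec²φ, so the ratio is cos²φ₂ / cos²φ₁.
cos²φ₂ / cos²φ₁ = 13.28  ⇒  cos φ₁ = cos 44.2° / √13.28 = 0.7169/3.644 = 0.1967.
φ₁ = arccos(0.1967) ≈ 78.7°.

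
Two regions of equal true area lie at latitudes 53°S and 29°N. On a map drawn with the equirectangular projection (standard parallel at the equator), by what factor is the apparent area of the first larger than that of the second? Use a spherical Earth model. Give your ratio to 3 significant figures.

In the plate carrée (x = Rλ, y = Rφ), meridians are true-scale (h = 1) and parallels are stretched by k = sec φ.
Areal scale at 53°: h·k = 1.000 × 1.662 = 1.662.
Areal scale at 29°: h·k = 1.000 × 1.143 = 1.143.
Ratio = 1.662/1.143 ≈ 1.45.

1.45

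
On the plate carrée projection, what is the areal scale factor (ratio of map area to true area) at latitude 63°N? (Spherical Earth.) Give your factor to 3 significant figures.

In the plate carrée (x = Rλ, y = Rφ), meridians are true-scale (h = 1) and parallels are stretched by k = sec φ.
Areal scale = h·k = 1 × sec φ; at 63°, h = 1.000, k = 2.203, so h·k = 2.203.

2.20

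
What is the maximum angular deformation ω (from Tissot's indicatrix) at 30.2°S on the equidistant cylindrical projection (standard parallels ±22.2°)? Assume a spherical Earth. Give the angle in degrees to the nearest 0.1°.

3.9°

In the equirectangular projection with standard parallel φ₀ = 22.2° (x = Rλ cos φ₀, y = Rφ), meridians are true-scale (h = 1) and the parallel scale is k = cos φ₀ / cos φ.
At 30.2°: h = 1.000, k = 1.071; principal scales a = 1.071, b = 1.000.
sin(ω/2) = (a − b)/(a + b) = 0.07127/2.071 = 0.03441, so ω = 2 arcsin(0.03441) ≈ 3.9°.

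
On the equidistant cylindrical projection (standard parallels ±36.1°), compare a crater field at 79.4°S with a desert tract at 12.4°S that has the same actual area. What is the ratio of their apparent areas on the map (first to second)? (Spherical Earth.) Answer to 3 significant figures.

5.31

In the equirectangular projection with standard parallel φ₀ = 36.1° (x = Rλ cos φ₀, y = Rφ), meridians are true-scale (h = 1) and the parallel scale is k = cos φ₀ / cos φ.
Areal scale at 79.4°: h·k = 1.000 × 4.392 = 4.392.
Areal scale at 12.4°: h·k = 1.000 × 0.8273 = 0.8273.
Ratio = 4.392/0.8273 ≈ 5.31.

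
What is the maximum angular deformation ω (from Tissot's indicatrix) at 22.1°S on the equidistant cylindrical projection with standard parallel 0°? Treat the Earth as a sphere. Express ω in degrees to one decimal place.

In the plate carrée (x = Rλ, y = Rφ), meridians are true-scale (h = 1) and parallels are stretched by k = sec φ.
At 22.1°: h = 1.000, k = 1.079; principal scales a = 1.079, b = 1.000.
sin(ω/2) = (a − b)/(a + b) = 0.07930/2.079 = 0.03814, so ω = 2 arcsin(0.03814) ≈ 4.4°.

4.4°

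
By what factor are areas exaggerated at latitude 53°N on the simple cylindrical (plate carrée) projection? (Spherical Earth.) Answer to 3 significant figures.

For the equirectangular projection with φ₀ = 0 (plate carrée), h = 1 along meridians and k = sec φ along parallels.
Areal scale = h·k = 1 × sec φ; at 53°, h = 1.000, k = 1.662, so h·k = 1.662.

1.66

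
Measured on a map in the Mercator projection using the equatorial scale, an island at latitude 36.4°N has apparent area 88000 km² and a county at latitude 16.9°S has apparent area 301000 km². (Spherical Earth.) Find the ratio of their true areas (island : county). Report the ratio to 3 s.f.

0.207

On Mercator the areal scale is sec²φ, so true area = apparent × cos²φ.
True area of island: 88000 × cos²(36.4°) = 88000 × 0.6479 = 57010 km².
True area of county: 301000 × cos²(16.9°) = 301000 × 0.9155 = 275600 km².
Ratio = 57010 / 275600 ≈ 0.207.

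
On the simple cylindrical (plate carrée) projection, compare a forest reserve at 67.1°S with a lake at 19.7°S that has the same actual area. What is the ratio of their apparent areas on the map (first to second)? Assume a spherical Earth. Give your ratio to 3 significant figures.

2.42

Plate carrée maps x = Rλ, y = Rφ. The meridian scale is h = 1 and the parallel scale is k = 1/cos φ = sec φ.
Areal scale at 67.1°: h·k = 1.000 × 2.570 = 2.570.
Areal scale at 19.7°: h·k = 1.000 × 1.062 = 1.062.
Ratio = 2.570/1.062 ≈ 2.42.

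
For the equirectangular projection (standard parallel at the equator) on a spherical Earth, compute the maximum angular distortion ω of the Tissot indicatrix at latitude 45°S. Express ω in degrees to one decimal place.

For the equirectangular projection with φ₀ = 0 (plate carrée), h = 1 along meridians and k = sec φ along parallels.
At 45°: h = 1.000, k = 1.414; principal scales a = 1.414, b = 1.000.
sin(ω/2) = (a − b)/(a + b) = 0.4142/2.414 = 0.1716, so ω = 2 arcsin(0.1716) ≈ 19.8°.

19.8°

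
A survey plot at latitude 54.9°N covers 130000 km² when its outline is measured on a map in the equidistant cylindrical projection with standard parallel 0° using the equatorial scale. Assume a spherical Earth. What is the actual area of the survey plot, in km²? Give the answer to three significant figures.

74800 km²

For the equirectangular projection with φ₀ = 0 (plate carrée), h = 1 along meridians and k = sec φ along parallels.
Areal scale = h·k = 1 × sec φ; at 54.9°, h = 1.000, k = 1.739, so h·k = 1.739.
True area = apparent / (areal scale) = 130000 / 1.739 ≈ 74800 km².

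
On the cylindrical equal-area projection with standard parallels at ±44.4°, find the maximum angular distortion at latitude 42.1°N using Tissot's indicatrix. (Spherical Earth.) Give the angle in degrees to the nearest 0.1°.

4.3°

For cylindrical equal-area with standard parallel φ₀, h = cos φ / cos φ₀ and k = cos φ₀ / cos φ, so h·k = 1.
At 42.1°: h = 1.038, k = 0.9629; principal scales a = 1.038, b = 0.9629.
sin(ω/2) = (a − b)/(a + b) = 0.07556/2.001 = 0.03775, so ω = 2 arcsin(0.03775) ≈ 4.3°.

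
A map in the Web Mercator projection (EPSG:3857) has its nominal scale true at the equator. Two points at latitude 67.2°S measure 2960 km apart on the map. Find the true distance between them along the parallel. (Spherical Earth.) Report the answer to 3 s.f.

1150 km

The Mercator projection is conformal; its linear scale factor is the same in every direction and equals sec φ = 1/cos φ.
Along the parallel at 67.2°, map distances are exaggerated by k = sec 67.2° = 2.581.
True distance = 2960 / 2.581 = 2960 × cos 67.2° ≈ 1150 km.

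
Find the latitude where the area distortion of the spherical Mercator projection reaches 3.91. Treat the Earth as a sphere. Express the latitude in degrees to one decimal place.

Mercator areal scale is sec²φ.
sec²φ = 3.91  ⇒  cos²φ = 0.2558  ⇒  cos φ = 0.5057.
φ = arccos(0.5057) ≈ 59.6°.

59.6°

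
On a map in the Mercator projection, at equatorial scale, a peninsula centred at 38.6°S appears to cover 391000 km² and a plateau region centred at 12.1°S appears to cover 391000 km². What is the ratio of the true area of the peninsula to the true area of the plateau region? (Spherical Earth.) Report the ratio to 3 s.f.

Since Mercator area scale is 1/cos²φ, the true area equals the apparent area multiplied by cos²φ.
True area of peninsula: 391000 × cos²(38.6°) = 391000 × 0.6108 = 238800 km².
True area of plateau region: 391000 × cos²(12.1°) = 391000 × 0.9561 = 373800 km².
Ratio = 238800 / 373800 ≈ 0.639.

0.639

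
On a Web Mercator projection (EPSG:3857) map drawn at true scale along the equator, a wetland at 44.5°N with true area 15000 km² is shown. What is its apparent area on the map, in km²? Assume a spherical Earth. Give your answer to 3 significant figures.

The Mercator projection is conformal; its linear scale factor is the same in every direction and equals sec φ = 1/cos φ.
Areal scale = k² = sec²φ = 1/cos²(44.5°) = 1/0.7133² = 1.966.
Apparent area = 15000 × 1.966 ≈ 29500 km².

29500 km²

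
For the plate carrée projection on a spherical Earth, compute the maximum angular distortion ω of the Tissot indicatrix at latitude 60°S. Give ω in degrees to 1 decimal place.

38.9°

In the plate carrée (x = Rλ, y = Rφ), meridians are true-scale (h = 1) and parallels are stretched by k = sec φ.
At 60°: h = 1.000, k = 2.000; principal scales a = 2.000, b = 1.000.
sin(ω/2) = (a − b)/(a + b) = 1.0000/3.000 = 0.3333, so ω = 2 arcsin(0.3333) ≈ 38.9°.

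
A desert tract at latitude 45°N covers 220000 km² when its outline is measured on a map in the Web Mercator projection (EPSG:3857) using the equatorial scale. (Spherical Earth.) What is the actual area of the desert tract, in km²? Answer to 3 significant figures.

The Mercator projection is conformal; its linear scale factor is the same in every direction and equals sec φ = 1/cos φ.
Areal scale = k² = sec²φ = 1/cos²(45°) = 1/0.7071² = 2.000.
True area = apparent / (areal scale) = 220000 / 2.000 ≈ 110000 km².

110000 km²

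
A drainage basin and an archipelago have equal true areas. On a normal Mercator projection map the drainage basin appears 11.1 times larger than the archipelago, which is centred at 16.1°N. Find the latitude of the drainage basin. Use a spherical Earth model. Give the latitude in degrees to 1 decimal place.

73.2°

Mercator areal scale is sec²φ, so apparent-area ratio = sec²φ₁ / sec²φ₂ = cos²φ₂ / cos²φ₁.
cos²φ₂ / cos²φ₁ = 11.1  ⇒  cos φ₁ = cos 16.1° / √11.1 = 0.9608/3.332 = 0.2884.
φ₁ = arccos(0.2884) ≈ 73.2°.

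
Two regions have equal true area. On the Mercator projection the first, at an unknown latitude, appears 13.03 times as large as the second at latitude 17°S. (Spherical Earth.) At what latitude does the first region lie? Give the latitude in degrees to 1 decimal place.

On Mercator, (apparent₁)/(apparent₂) = sec²φ₁ / sec²φ₂ when true areas are equal.
cos²φ₂ / cos²φ₁ = 13.03  ⇒  cos φ₁ = cos 17° / √13.03 = 0.9563/3.610 = 0.2649.
φ₁ = arccos(0.2649) ≈ 74.6°.

74.6°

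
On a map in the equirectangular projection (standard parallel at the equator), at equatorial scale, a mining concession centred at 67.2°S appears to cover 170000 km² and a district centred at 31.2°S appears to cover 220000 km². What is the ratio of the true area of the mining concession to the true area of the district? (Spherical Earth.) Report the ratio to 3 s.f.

0.350

Plate carrée has h = 1 and k = sec φ, giving areal scale sec φ; true area = (apparent area) · cos φ.
True area of mining concession: 170000 × cos(67.2°) = 170000 × 0.3875 = 65880 km².
True area of district: 220000 × cos(31.2°) = 220000 × 0.8554 = 188200 km².
Ratio = 65880 / 188200 ≈ 0.350.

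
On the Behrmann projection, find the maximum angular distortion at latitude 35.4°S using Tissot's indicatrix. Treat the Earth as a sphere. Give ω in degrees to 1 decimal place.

6.9°

Behrmann is a cylindrical equal-area projection with standard parallels at ±30°. Cylindrical equal-area (φ₀ = 30°): h = cos φ / cos 30° along meridians, k = cos 30° / cos φ along parallels; h·k = 1.
At 35.4°: h = 0.9412, k = 1.062; principal scales a = 1.062, b = 0.9412.
sin(ω/2) = (a − b)/(a + b) = 0.1212/2.004 = 0.06050, so ω = 2 arcsin(0.06050) ≈ 6.9°.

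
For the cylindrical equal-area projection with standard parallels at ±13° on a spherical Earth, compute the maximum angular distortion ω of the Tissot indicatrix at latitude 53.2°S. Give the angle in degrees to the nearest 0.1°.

A cylindrical equal-area projection with standard parallel φ₀ has meridian scale h = cos φ / cos φ₀ and parallel scale k = cos φ₀ / cos φ (so areas are preserved, h·k = 1).
At 53.2°: h = 0.6148, k = 1.627; principal scales a = 1.627, b = 0.6148.
sin(ω/2) = (a − b)/(a + b) = 1.012/2.241 = 0.4514, so ω = 2 arcsin(0.4514) ≈ 53.7°.

53.7°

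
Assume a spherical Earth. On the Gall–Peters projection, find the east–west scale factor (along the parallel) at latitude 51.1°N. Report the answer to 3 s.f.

1.13

Gall–Peters is a cylindrical equal-area projection with standard parallels at ±45°. A cylindrical equal-area projection with standard parallel φ₀ has meridian scale h = cos φ / cos φ₀ and parallel scale k = cos φ₀ / cos φ (so areas are preserved, h·k = 1).
k = cos 45° / cos 51.1° = 0.7071/0.6280 = 1.126.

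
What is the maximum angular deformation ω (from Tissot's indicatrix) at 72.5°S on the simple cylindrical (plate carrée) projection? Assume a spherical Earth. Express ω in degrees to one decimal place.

Plate carrée maps x = Rλ, y = Rφ. The meridian scale is h = 1 and the parallel scale is k = 1/cos φ = sec φ.
At 72.5°: h = 1.000, k = 3.326; principal scales a = 3.326, b = 1.000.
sin(ω/2) = (a − b)/(a + b) = 2.326/4.326 = 0.5376, so ω = 2 arcsin(0.5376) ≈ 65.0°.

65.0°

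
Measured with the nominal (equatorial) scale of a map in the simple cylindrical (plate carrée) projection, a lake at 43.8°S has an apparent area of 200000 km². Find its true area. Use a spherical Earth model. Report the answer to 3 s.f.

144000 km²

For the equirectangular projection with φ₀ = 0 (plate carrée), h = 1 along meridians and k = sec φ along parallels.
Areal scale = h·k = 1 × sec φ; at 43.8°, h = 1.000, k = 1.386, so h·k = 1.386.
True area = apparent / (areal scale) = 200000 / 1.386 ≈ 144000 km².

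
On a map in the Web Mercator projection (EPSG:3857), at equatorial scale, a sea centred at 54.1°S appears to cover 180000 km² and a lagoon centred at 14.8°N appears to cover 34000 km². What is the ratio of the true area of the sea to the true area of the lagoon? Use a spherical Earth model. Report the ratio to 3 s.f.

Since Mercator area scale is 1/cos²φ, the true area equals the apparent area multiplied by cos²φ.
True area of sea: 180000 × cos²(54.1°) = 180000 × 0.3438 = 61890 km².
True area of lagoon: 34000 × cos²(14.8°) = 34000 × 0.9347 = 31780 km².
Ratio = 61890 / 31780 ≈ 1.95.

1.95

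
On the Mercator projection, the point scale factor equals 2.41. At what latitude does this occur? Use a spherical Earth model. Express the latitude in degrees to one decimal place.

Mercator scale is k = sec φ = 1/cos φ.
1/cos φ = 2.41  ⇒  cos φ = 0.4149  ⇒  φ = arccos(0.4149) ≈ 65.5°.

65.5°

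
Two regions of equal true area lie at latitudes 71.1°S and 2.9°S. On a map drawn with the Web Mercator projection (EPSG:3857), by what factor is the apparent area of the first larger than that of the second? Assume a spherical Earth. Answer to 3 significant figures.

Mercator areal scale is sec²φ.
At 71.1°: sec²(71.1°) = 1/0.3239² = 9.531.
At 2.9°: sec²(2.9°) = 1/0.9987² = 1.003.
Ratio = 9.531/1.003 = cos²(2.9°)/cos²(71.1°) ≈ 9.51.

9.51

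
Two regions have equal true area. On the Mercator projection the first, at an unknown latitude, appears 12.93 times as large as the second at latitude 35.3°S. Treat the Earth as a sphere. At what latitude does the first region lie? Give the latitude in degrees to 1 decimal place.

76.9°

On Mercator, (apparent₁)/(apparent₂) = sec²φ₁ / sec²φ₂ when true areas are equal.
cos²φ₂ / cos²φ₁ = 12.93  ⇒  cos φ₁ = cos 35.3° / √12.93 = 0.8161/3.596 = 0.2270.
φ₁ = arccos(0.2270) ≈ 76.9°.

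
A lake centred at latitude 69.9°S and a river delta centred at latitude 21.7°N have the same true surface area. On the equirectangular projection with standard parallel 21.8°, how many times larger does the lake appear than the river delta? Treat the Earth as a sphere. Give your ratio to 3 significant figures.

2.70

The equidistant cylindrical projection with φ₀ = 21.8° has h = 1 (meridians true) and k = cos φ₀ / cos φ along parallels.
Areal scale at 69.9°: h·k = 1.000 × 2.702 = 2.702.
Areal scale at 21.7°: h·k = 1.000 × 0.9993 = 0.9993.
Ratio = 2.702/0.9993 ≈ 2.70.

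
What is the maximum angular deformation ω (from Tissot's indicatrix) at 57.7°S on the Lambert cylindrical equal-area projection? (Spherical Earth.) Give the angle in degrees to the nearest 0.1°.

67.5°

The Lambert cylindrical equal-area projection is the cylindrical equal-area projection with its standard parallel at the equator (φ₀ = 0). For cylindrical equal-area with standard parallel φ₀, h = cos φ / cos φ₀ and k = cos φ₀ / cos φ, so h·k = 1.
At 57.7°: h = 0.5344, k = 1.871; principal scales a = 1.871, b = 0.5344.
sin(ω/2) = (a − b)/(a + b) = 1.337/2.406 = 0.5558, so ω = 2 arcsin(0.5558) ≈ 67.5°.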